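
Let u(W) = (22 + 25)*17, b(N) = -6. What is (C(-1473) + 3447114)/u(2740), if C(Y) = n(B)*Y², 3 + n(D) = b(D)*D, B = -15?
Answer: 192213537/799 ≈ 2.4057e+5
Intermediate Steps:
n(D) = -3 - 6*D
u(W) = 799 (u(W) = 47*17 = 799)
C(Y) = 87*Y² (C(Y) = (-3 - 6*(-15))*Y² = (-3 + 90)*Y² = 87*Y²)
(C(-1473) + 3447114)/u(2740) = (87*(-1473)² + 3447114)/799 = (87*2169729 + 3447114)*(1/799) = (188766423 + 3447114)*(1/799) = 192213537*(1/799) = 192213537/799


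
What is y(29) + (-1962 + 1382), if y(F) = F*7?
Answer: -377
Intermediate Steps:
y(F) = 7*F
y(29) + (-1962 + 1382) = 7*29 + (-1962 + 1382) = 203 - 580 = -377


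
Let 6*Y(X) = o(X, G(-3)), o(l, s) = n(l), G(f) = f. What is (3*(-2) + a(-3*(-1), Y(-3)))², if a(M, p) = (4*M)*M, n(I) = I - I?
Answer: 900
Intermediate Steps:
n(I) = 0
o(l, s) = 0
Y(X) = 0 (Y(X) = (⅙)*0 = 0)
a(M, p) = 4*M²
(3*(-2) + a(-3*(-1), Y(-3)))² = (3*(-2) + 4*(-3*(-1))²)² = (-6 + 4*3²)² = (-6 + 4*9)² = (-6 + 36)² = 30² = 900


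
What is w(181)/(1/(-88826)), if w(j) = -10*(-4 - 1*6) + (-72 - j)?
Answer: 13590378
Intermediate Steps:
w(j) = 28 - j (w(j) = -10*(-4 - 6) + (-72 - j) = -10*(-10) + (-72 - j) = 100 + (-72 - j) = 28 - j)
w(181)/(1/(-88826)) = (28 - 1*181)/(1/(-88826)) = (28 - 181)/(-1/88826) = -153*(-88826) = 13590378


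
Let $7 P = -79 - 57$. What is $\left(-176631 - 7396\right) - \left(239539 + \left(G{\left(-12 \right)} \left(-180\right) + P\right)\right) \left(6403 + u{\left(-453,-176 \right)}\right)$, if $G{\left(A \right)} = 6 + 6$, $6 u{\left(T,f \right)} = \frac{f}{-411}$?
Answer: $- \frac{1457693716924}{959} \approx -1.52 \cdot 10^{9}$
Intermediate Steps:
$P = - \frac{136}{7}$ ($P = \frac{-79 - 57}{7} = \frac{1}{7} \left(-136\right) = - \frac{136}{7} \approx -19.429$)
$u{\left(T,f \right)} = - \frac{f}{2466}$ ($u{\left(T,f \right)} = \frac{f \frac{1}{-411}}{6} = \frac{f \left(- \frac{1}{411}\right)}{6} = \frac{\left(- \frac{1}{411}\right) f}{6} = - \frac{f}{2466}$)
$G{\left(A \right)} = 12$
$\left(-176631 - 7396\right) - \left(239539 + \left(G{\left(-12 \right)} \left(-180\right) + P\right)\right) \left(6403 + u{\left(-453,-176 \right)}\right) = \left(-176631 - 7396\right) - \left(239539 + \left(12 \left(-180\right) - \frac{136}{7}\right)\right) \left(6403 - - \frac{88}{1233}\right) = -184027 - \left(239539 - \frac{15256}{7}\right) \left(6403 + \frac{88}{1233}\right) = -184027 - \left(239539 - \frac{15256}{7}\right) \frac{7894987}{1233} = -184027 - \frac{1661517}{7} \cdot \frac{7894987}{1233} = -184027 - \frac{1457517235031}{959} = - \frac{1457693716924}{959}$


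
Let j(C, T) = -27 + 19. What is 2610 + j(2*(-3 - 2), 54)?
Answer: 2602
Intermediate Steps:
j(C, T) = -8
2610 + j(2*(-3 - 2), 54) = 2610 - 8 = 2602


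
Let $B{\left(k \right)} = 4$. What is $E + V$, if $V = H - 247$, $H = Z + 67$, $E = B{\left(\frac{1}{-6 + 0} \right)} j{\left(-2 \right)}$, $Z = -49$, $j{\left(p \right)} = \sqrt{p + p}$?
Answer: $-229 + 8 i \approx -229.0 + 8.0 i$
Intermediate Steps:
$j{\left(p \right)} = \sqrt{2} \sqrt{p}$ ($j{\left(p \right)} = \sqrt{2 p} = \sqrt{2} \sqrt{p}$)
$E = 8 i$ ($E = 4 \sqrt{2} \sqrt{-2} = 4 \sqrt{2} i \sqrt{2} = 4 \cdot 2 i = 8 i \approx 8.0 i$)
$H = 18$ ($H = -49 + 67 = 18$)
$V = -229$ ($V = 18 - 247 = -229$)
$E + V = 8 i - 229 = -229 + 8 i$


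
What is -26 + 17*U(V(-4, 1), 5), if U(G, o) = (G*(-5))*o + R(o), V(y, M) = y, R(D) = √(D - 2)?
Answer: 1674 + 17*√3 ≈ 1703.4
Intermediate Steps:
R(D) = √(-2 + D)
U(G, o) = √(-2 + o) - 5*G*o (U(G, o) = (G*(-5))*o + √(-2 + o) = (-5*G)*o + √(-2 + o) = -5*G*o + √(-2 + o) = √(-2 + o) - 5*G*o)
-26 + 17*U(V(-4, 1), 5) = -26 + 17*(√(-2 + 5) - 5*(-4)*5) = -26 + 17*(√3 + 100) = -26 + 17*(100 + √3) = -26 + (1700 + 17*√3) = 1674 + 17*√3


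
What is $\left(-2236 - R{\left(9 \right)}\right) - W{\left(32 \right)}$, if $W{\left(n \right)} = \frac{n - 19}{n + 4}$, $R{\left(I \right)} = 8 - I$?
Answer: $- \frac{80473}{36} \approx -2235.4$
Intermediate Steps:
$W{\left(n \right)} = \frac{-19 + n}{4 + n}$
$\left(-2236 - R{\left(9 \right)}\right) - W{\left(32 \right)} = \left(-2236 - \left(8 - 9\right)\right) - \frac{-19 + 32}{4 + 32} = \left(-2236 - \left(8 - 9\right)\right) - \frac{1}{36} \cdot 13 = \left(-2236 - -1\right) - \frac{1}{36} \cdot 13 = \left(-2236 + 1\right) - \frac{13}{36} = -2235 - \frac{13}{36} = - \frac{80473}{36}$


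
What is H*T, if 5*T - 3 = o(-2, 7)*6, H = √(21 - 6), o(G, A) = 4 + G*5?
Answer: -33*√15/5 ≈ -25.562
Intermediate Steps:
o(G, A) = 4 + 5*G
H = √15 ≈ 3.8730
T = -33/5 (T = ⅗ + ((4 + 5*(-2))*6)/5 = ⅗ + ((4 - 10)*6)/5 = ⅗ + (-6*6)/5 = ⅗ + (⅕)*(-36) = ⅗ - 36/5 = -33/5 ≈ -6.6000)
H*T = √15*(-33/5) = -33*√15/5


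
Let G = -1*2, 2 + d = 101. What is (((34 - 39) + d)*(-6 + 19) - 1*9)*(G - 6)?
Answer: -9704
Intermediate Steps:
d = 99 (d = -2 + 101 = 99)
G = -2
(((34 - 39) + d)*(-6 + 19) - 1*9)*(G - 6) = (((34 - 39) + 99)*(-6 + 19) - 1*9)*(-2 - 6) = ((-5 + 99)*13 - 9)*(-8) = (94*13 - 9)*(-8) = (1222 - 9)*(-8) = 1213*(-8) = -9704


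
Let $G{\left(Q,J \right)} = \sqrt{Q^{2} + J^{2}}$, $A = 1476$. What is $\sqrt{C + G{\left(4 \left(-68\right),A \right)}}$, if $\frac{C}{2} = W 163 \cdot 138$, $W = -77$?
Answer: $2 \sqrt{-866019 + \sqrt{140785}} \approx 1860.8 i$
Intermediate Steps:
$G{\left(Q,J \right)} = \sqrt{J^{2} + Q^{2}}$
$C = -3464076$ ($C = 2 \left(-77\right) 163 \cdot 138 = 2 \left(\left(-12551\right) 138\right) = 2 \left(-1732038\right) = -3464076$)
$\sqrt{C + G{\left(4 \left(-68\right),A \right)}} = \sqrt{-3464076 + \sqrt{1476^{2} + \left(4 \left(-68\right)\right)^{2}}} = \sqrt{-3464076 + \sqrt{2178576 + \left(-272\right)^{2}}} = \sqrt{-3464076 + \sqrt{2178576 + 73984}} = \sqrt{-3464076 + \sqrt{2252560}} = \sqrt{-3464076 + 4 \sqrt{140785}}$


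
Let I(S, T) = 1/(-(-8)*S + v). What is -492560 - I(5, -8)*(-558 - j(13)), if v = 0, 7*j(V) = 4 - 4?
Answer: -9850921/20 ≈ -4.9255e+5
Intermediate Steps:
j(V) = 0 (j(V) = (4 - 4)/7 = (⅐)*0 = 0)
I(S, T) = 1/(8*S) (I(S, T) = 1/(-(-8)*S + 0) = 1/(8*S + 0) = 1/(8*S))
-492560 - I(5, -8)*(-558 - j(13)) = -492560 - (⅛)/5*(-558 - 1*0) = -492560 - (⅛)*(⅕)*(-558 + 0) = -492560 - (-558)/40 = -492560 - 1*(-279/20) = -492560 + 279/20 = -9850921/20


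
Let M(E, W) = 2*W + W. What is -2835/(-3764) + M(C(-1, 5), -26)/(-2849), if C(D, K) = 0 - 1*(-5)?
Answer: 8370507/10723636 ≈ 0.78057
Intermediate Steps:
C(D, K) = 5 (C(D, K) = 0 + 5 = 5)
M(E, W) = 3*W
-2835/(-3764) + M(C(-1, 5), -26)/(-2849) = -2835/(-3764) + (3*(-26))/(-2849) = -2835*(-1/3764) - 78*(-1/2849) = 2835/3764 + 78/2849 = 8370507/10723636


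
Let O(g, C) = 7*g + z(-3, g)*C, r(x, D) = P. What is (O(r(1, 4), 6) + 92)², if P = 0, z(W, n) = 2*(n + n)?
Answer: 8464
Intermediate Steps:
z(W, n) = 4*n (z(W, n) = 2*(2*n) = 4*n)
r(x, D) = 0
O(g, C) = 7*g + 4*C*g (O(g, C) = 7*g + (4*g)*C = 7*g + 4*C*g)
(O(r(1, 4), 6) + 92)² = (0*(7 + 4*6) + 92)² = (0*(7 + 24) + 92)² = (0*31 + 92)² = (0 + 92)² = 92² = 8464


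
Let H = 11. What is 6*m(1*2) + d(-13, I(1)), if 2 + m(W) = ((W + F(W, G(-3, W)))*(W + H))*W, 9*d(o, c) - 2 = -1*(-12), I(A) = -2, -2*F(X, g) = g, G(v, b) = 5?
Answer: -796/9 ≈ -88.444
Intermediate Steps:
F(X, g) = -g/2
d(o, c) = 14/9 (d(o, c) = 2/9 + (-1*(-12))/9 = 2/9 + (⅑)*12 = 2/9 + 4/3 = 14/9)
m(W) = -2 + W*(11 + W)*(-5/2 + W) (m(W) = -2 + ((W - ½*5)*(W + 11))*W = -2 + ((W - 5/2)*(11 + W))*W = -2 + ((-5/2 + W)*(11 + W))*W = -2 + ((11 + W)*(-5/2 + W))*W = -2 + W*(11 + W)*(-5/2 + W))
6*m(1*2) + d(-13, I(1)) = 6*(-2 + (1*2)³ - 55*2/2 + 17*(1*2)²/2) + 14/9 = 6*(-2 + 2³ - 55/2*2 + (17/2)*2²) + 14/9 = 6*(-2 + 8 - 55 + (17/2)*4) + 14/9 = 6*(-2 + 8 - 55 + 34) + 14/9 = 6*(-15) + 14/9 = -90 + 14/9 = -796/9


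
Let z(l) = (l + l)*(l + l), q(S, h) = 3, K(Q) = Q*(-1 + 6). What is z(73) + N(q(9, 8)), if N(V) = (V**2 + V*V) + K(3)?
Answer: 21349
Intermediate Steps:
K(Q) = 5*Q (K(Q) = Q*5 = 5*Q)
z(l) = 4*l**2 (z(l) = (2*l)*(2*l) = 4*l**2)
N(V) = 15 + 2*V**2 (N(V) = (V**2 + V*V) + 5*3 = (V**2 + V**2) + 15 = 2*V**2 + 15 = 15 + 2*V**2)
z(73) + N(q(9, 8)) = 4*73**2 + (15 + 2*3**2) = 4*5329 + (15 + 2*9) = 21316 + (15 + 18) = 21316 + 33 = 21349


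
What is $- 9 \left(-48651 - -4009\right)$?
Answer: $401778$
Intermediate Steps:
$- 9 \left(-48651 - -4009\right) = - 9 \left(-48651 + 4009\right) = \left(-9\right) \left(-44642\right) = 401778$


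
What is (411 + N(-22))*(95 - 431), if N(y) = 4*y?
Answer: -108528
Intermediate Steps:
(411 + N(-22))*(95 - 431) = (411 + 4*(-22))*(95 - 431) = (411 - 88)*(-336) = 323*(-336) = -108528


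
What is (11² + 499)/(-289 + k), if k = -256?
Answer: -124/109 ≈ -1.1376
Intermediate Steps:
(11² + 499)/(-289 + k) = (11² + 499)/(-289 - 256) = (121 + 499)/(-545) = 620*(-1/545) = -124/109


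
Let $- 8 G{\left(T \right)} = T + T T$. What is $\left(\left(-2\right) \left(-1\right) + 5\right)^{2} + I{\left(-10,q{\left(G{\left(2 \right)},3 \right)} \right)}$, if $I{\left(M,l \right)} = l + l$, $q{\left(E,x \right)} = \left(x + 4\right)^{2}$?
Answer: $147$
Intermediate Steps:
$G{\left(T \right)} = - \frac{T}{8} - \frac{T^{2}}{8}$ ($G{\left(T \right)} = - \frac{T + T T}{8} = - \frac{T + T^{2}}{8} = - \frac{T}{8} - \frac{T^{2}}{8}$)
$q{\left(E,x \right)} = \left(4 + x\right)^{2}$
$I{\left(M,l \right)} = 2 l$
$\left(\left(-2\right) \left(-1\right) + 5\right)^{2} + I{\left(-10,q{\left(G{\left(2 \right)},3 \right)} \right)} = \left(\left(-2\right) \left(-1\right) + 5\right)^{2} + 2 \left(4 + 3\right)^{2} = \left(2 + 5\right)^{2} + 2 \cdot 7^{2} = 7^{2} + 2 \cdot 49 = 49 + 98 = 147$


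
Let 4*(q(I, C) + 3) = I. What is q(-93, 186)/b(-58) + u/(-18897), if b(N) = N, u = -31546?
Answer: 9302857/4384104 ≈ 2.1220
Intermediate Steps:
q(I, C) = -3 + I/4
q(-93, 186)/b(-58) + u/(-18897) = (-3 + (¼)*(-93))/(-58) - 31546/(-18897) = (-3 - 93/4)*(-1/58) - 31546*(-1/18897) = -105/4*(-1/58) + 31546/18897 = 105/232 + 31546/18897 = 9302857/4384104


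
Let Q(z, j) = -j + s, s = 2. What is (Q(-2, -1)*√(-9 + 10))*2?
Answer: 6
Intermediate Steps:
Q(z, j) = 2 - j (Q(z, j) = -j + 2 = 2 - j)
(Q(-2, -1)*√(-9 + 10))*2 = ((2 - 1*(-1))*√(-9 + 10))*2 = ((2 + 1)*√1)*2 = (3*1)*2 = 3*2 = 6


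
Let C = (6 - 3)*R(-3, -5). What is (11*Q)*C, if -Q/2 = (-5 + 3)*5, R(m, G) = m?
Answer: -1980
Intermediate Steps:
Q = 20 (Q = -2*(-5 + 3)*5 = -(-4)*5 = -2*(-10) = 20)
C = -9 (C = (6 - 3)*(-3) = 3*(-3) = -9)
(11*Q)*C = (11*20)*(-9) = 220*(-9) = -1980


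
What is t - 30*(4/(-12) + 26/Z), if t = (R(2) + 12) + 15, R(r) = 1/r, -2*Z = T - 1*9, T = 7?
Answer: -1485/2 ≈ -742.50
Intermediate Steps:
Z = 1 (Z = -(7 - 1*9)/2 = -(7 - 9)/2 = -½*(-2) = 1)
R(r) = 1/r
t = 55/2 (t = (1/2 + 12) + 15 = (½ + 12) + 15 = 25/2 + 15 = 55/2 ≈ 27.500)
t - 30*(4/(-12) + 26/Z) = 55/2 - 30*(4/(-12) + 26/1) = 55/2 - 30*(4*(-1/12) + 26*1) = 55/2 - 30*(-⅓ + 26) = 55/2 - 30*77/3 = 55/2 - 770 = -1485/2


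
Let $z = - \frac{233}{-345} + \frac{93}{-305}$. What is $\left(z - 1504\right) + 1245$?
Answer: $- \frac{5442859}{21045} \approx -258.63$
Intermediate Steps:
$z = \frac{7796}{21045}$ ($z = \left(-233\right) \left(- \frac{1}{345}\right) + 93 \left(- \frac{1}{305}\right) = \frac{233}{345} - \frac{93}{305} = \frac{7796}{21045} \approx 0.37044$)
$\left(z - 1504\right) + 1245 = \left(\frac{7796}{21045} - 1504\right) + 1245 = - \frac{31643884}{21045} + 1245 = - \frac{5442859}{21045}$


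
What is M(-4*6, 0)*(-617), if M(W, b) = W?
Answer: 14808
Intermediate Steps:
M(-4*6, 0)*(-617) = -4*6*(-617) = -24*(-617) = 14808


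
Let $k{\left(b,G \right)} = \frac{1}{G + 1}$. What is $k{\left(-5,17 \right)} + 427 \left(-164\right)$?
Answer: $- \frac{1260503}{18} \approx -70028.0$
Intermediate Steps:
$k{\left(b,G \right)} = \frac{1}{1 + G}$
$k{\left(-5,17 \right)} + 427 \left(-164\right) = \frac{1}{1 + 17} + 427 \left(-164\right) = \frac{1}{18} - 70028 = - \frac{1260503}{18}$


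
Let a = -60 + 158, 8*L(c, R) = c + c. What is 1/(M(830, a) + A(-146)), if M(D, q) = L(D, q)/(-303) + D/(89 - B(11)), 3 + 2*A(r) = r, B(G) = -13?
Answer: -5151/345362 ≈ -0.014915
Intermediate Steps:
A(r) = -3/2 + r/2
L(c, R) = c/4 (L(c, R) = (c + c)/8 = (2*c)/8 = c/4)
a = 98
M(D, q) = 185*D/20604 (M(D, q) = (D/4)/(-303) + D/(89 - 1*(-13)) = (D/4)*(-1/303) + D/(89 + 13) = -D/1212 + D/102 = 185*D/20604)
1/(M(830, a) + A(-146)) = 1/((185/20604)*830 + (-3/2 + (1/2)*(-146))) = 1/(76775/10302 + (-3/2 - 73)) = 1/(76775/10302 - 149/2) = 1/(-345362/5151) = -5151/345362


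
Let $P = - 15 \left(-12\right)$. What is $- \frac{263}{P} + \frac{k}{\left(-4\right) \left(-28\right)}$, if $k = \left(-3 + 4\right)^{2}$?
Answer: $- \frac{7319}{5040} \approx -1.4522$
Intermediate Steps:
$P = 180$ ($P = \left(-1\right) \left(-180\right) = 180$)
$k = 1$ ($k = 1^{2} = 1$)
$- \frac{263}{P} + \frac{k}{\left(-4\right) \left(-28\right)} = - \frac{263}{180} + 1 \frac{1}{\left(-4\right) \left(-28\right)} = \left(-263\right) \frac{1}{180} + 1 \cdot \frac{1}{112} = - \frac{263}{180} + 1 \cdot \frac{1}{112} = - \frac{263}{180} + \frac{1}{112} = - \frac{7319}{5040}$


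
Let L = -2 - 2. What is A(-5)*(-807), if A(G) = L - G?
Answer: -807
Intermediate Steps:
L = -4
A(G) = -4 - G
A(-5)*(-807) = (-4 - 1*(-5))*(-807) = (-4 + 5)*(-807) = 1*(-807) = -807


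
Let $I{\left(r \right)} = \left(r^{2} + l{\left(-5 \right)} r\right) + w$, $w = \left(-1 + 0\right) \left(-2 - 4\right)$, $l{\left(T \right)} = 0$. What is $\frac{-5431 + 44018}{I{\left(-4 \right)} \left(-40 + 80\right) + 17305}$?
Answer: $\frac{38587}{18185} \approx 2.1219$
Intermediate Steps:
$w = 6$ ($w = \left(-1\right) \left(-6\right) = 6$)
$I{\left(r \right)} = 6 + r^{2}$ ($I{\left(r \right)} = \left(r^{2} + 0 r\right) + 6 = \left(r^{2} + 0\right) + 6 = r^{2} + 6 = 6 + r^{2}$)
$\frac{-5431 + 44018}{I{\left(-4 \right)} \left(-40 + 80\right) + 17305} = \frac{-5431 + 44018}{\left(6 + \left(-4\right)^{2}\right) \left(-40 + 80\right) + 17305} = \frac{38587}{\left(6 + 16\right) 40 + 17305} = \frac{38587}{22 \cdot 40 + 17305} = \frac{38587}{880 + 17305} = \frac{38587}{18185}$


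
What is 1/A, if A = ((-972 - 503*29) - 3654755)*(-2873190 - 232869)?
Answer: 1/11400211832526 ≈ 8.7718e-14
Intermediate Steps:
A = 11400211832526 (A = ((-972 - 14587) - 3654755)*(-3106059) = (-15559 - 3654755)*(-3106059) = -3670314*(-3106059) = 11400211832526)
1/A = 1/11400211832526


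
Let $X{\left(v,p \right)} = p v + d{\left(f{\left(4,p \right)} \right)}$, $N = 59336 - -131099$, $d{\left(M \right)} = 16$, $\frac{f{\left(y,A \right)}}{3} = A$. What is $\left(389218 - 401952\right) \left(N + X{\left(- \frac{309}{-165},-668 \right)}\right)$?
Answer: $- \frac{132510016734}{55} \approx -2.4093 \cdot 10^{9}$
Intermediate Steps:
$f{\left(y,A \right)} = 3 A$
$N = 190435$ ($N = 59336 + 131099 = 190435$)
$X{\left(v,p \right)} = 16 + p v$ ($X{\left(v,p \right)} = p v + 16 = 16 + p v$)
$\left(389218 - 401952\right) \left(N + X{\left(- \frac{309}{-165},-668 \right)}\right) = \left(389218 - 401952\right) \left(190435 + \left(16 - 668 \left(- \frac{309}{-165}\right)\right)\right) = - 12734 \left(190435 + \left(16 - 668 \left(\left(-309\right) \left(- \frac{1}{165}\right)\right)\right)\right) = - 12734 \left(190435 + \left(16 - \frac{68804}{55}\right)\right) = - 12734 \left(190435 - \frac{67924}{55}\right) = \left(-12734\right) \frac{10406001}{55} = - \frac{132510016734}{55}$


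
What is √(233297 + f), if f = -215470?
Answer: √17827 ≈ 133.52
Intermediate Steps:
√(233297 + f) = √(233297 - 215470) = √17827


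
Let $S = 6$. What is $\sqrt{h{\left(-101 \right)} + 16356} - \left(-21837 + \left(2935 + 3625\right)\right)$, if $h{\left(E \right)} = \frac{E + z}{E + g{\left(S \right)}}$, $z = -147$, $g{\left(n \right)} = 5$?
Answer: $15277 + \frac{\sqrt{588909}}{6} \approx 15405.0$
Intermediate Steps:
$h{\left(E \right)} = \frac{-147 + E}{5 + E}$ ($h{\left(E \right)} = \frac{E - 147}{E + 5} = \frac{-147 + E}{5 + E}$)
$\sqrt{h{\left(-101 \right)} + 16356} - \left(-21837 + \left(2935 + 3625\right)\right) = \sqrt{\frac{-147 - 101}{5 - 101} + 16356} - \left(-21837 + \left(2935 + 3625\right)\right) = \sqrt{\frac{1}{-96} \left(-248\right) + 16356} - \left(-21837 + 6560\right) = \sqrt{\left(- \frac{1}{96}\right) \left(-248\right) + 16356} - -15277 = \sqrt{\frac{31}{12} + 16356} + 15277 = \sqrt{\frac{196303}{12}} + 15277 = \frac{\sqrt{588909}}{6} + 15277 = 15277 + \frac{\sqrt{588909}}{6}$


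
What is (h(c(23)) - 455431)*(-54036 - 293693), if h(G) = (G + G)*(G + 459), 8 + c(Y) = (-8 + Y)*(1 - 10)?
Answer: 189792922303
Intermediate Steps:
c(Y) = 64 - 9*Y (c(Y) = -8 + (-8 + Y)*(1 - 10) = -8 + (-8 + Y)*(-9) = -8 + (72 - 9*Y) = 64 - 9*Y)
h(G) = 2*G*(459 + G) (h(G) = (2*G)*(459 + G) = 2*G*(459 + G))
(h(c(23)) - 455431)*(-54036 - 293693) = (2*(64 - 9*23)*(459 + (64 - 9*23)) - 455431)*(-54036 - 293693) = (2*(64 - 207)*(459 + (64 - 207)) - 455431)*(-347729) = (2*(-143)*(459 - 143) - 455431)*(-347729) = (2*(-143)*316 - 455431)*(-347729) = (-90376 - 455431)*(-347729) = -545807*(-347729) = 189792922303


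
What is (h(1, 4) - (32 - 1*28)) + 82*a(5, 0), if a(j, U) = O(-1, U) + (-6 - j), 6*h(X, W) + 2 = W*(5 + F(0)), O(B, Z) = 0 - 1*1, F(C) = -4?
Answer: -2963/3 ≈ -987.67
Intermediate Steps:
O(B, Z) = -1 (O(B, Z) = 0 - 1 = -1)
h(X, W) = -1/3 + W/6 (h(X, W) = -1/3 + (W*(5 - 4))/6 = -1/3 + (W*1)/6 = -1/3 + W/6)
a(j, U) = -7 - j (a(j, U) = -1 + (-6 - j) = -7 - j)
(h(1, 4) - (32 - 1*28)) + 82*a(5, 0) = ((-1/3 + (1/6)*4) - (32 - 1*28)) + 82*(-7 - 1*5) = ((-1/3 + 2/3) - (32 - 28)) + 82*(-7 - 5) = (1/3 - 1*4) + 82*(-12) = (1/3 - 4) - 984 = -11/3 - 984 = -2963/3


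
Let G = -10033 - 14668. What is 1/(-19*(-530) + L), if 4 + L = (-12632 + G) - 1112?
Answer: -1/28379 ≈ -3.5237e-5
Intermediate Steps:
G = -24701
L = -38449 (L = -4 + ((-12632 - 24701) - 1112) = -4 + (-37333 - 1112) = -4 - 38445 = -38449)
1/(-19*(-530) + L) = 1/(-19*(-530) - 38449) = 1/(10070 - 38449) = 1/(-28379) = -1/28379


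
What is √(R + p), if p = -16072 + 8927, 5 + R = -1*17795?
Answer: I*√24945 ≈ 157.94*I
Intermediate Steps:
R = -17800 (R = -5 - 1*17795 = -5 - 17795 = -17800)
p = -7145
√(R + p) = √(-17800 - 7145) = √(-24945) = I*√24945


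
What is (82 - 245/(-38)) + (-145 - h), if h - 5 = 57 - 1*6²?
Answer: -3137/38 ≈ -82.553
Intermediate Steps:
h = 26 (h = 5 + (57 - 1*6²) = 5 + (57 - 1*36) = 5 + (57 - 36) = 5 + 21 = 26)
(82 - 245/(-38)) + (-145 - h) = (82 - 245/(-38)) + (-145 - 1*26) = (82 - 245*(-1/38)) + (-145 - 26) = (82 + 245/38) - 171 = 3361/38 - 171 = -3137/38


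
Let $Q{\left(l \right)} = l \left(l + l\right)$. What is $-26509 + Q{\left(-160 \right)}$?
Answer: $24691$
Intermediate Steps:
$Q{\left(l \right)} = 2 l^{2}$ ($Q{\left(l \right)} = l 2 l = 2 l^{2}$)
$-26509 + Q{\left(-160 \right)} = -26509 + 2 \left(-160\right)^{2} = -26509 + 2 \cdot 25600 = -26509 + 51200 = 24691$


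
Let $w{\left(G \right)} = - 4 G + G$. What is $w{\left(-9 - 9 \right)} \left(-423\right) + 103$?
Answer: $-22739$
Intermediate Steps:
$w{\left(G \right)} = - 3 G$
$w{\left(-9 - 9 \right)} \left(-423\right) + 103 = - 3 \left(-9 - 9\right) \left(-423\right) + 103 = \left(-3\right) \left(-18\right) \left(-423\right) + 103 = 54 \left(-423\right) + 103 = -22842 + 103 = -22739$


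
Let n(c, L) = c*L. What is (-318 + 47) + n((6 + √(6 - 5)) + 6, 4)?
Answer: -219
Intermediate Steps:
n(c, L) = L*c
(-318 + 47) + n((6 + √(6 - 5)) + 6, 4) = (-318 + 47) + 4*((6 + √(6 - 5)) + 6) = -271 + 4*((6 + √1) + 6) = -271 + 4*((6 + 1) + 6) = -271 + 4*(7 + 6) = -271 + 4*13 = -271 + 52 = -219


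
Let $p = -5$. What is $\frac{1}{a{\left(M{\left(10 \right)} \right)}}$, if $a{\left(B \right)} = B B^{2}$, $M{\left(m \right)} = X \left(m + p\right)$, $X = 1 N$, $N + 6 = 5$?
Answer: $- \frac{1}{125} \approx -0.008$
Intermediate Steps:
$N = -1$ ($N = -6 + 5 = -1$)
$X = -1$ ($X = 1 \left(-1\right) = -1$)
$M{\left(m \right)} = 5 - m$ ($M{\left(m \right)} = - (m - 5) = - (-5 + m) = 5 - m$)
$a{\left(B \right)} = B^{3}$
$\frac{1}{a{\left(M{\left(10 \right)} \right)}} = \frac{1}{\left(5 - 10\right)^{3}} = \frac{1}{\left(-5\right)^{3}} = \frac{1}{-125} = - \frac{1}{125}$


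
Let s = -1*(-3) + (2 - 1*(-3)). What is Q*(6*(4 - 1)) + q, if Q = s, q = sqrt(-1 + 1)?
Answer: 144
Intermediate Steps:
q = 0 (q = sqrt(0) = 0)
s = 8 (s = 3 + (2 + 3) = 3 + 5 = 8)
Q = 8
Q*(6*(4 - 1)) + q = 8*(6*(4 - 1)) + 0 = 8*(6*3) + 0 = 8*18 + 0 = 144 + 0 = 144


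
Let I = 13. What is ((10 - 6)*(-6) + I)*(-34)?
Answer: 374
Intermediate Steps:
((10 - 6)*(-6) + I)*(-34) = ((10 - 6)*(-6) + 13)*(-34) = (4*(-6) + 13)*(-34) = (-24 + 13)*(-34) = -11*(-34) = 374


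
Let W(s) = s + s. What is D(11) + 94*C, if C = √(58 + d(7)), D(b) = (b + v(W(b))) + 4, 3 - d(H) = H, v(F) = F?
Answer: 37 + 282*√6 ≈ 727.76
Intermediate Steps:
W(s) = 2*s
d(H) = 3 - H
D(b) = 4 + 3*b (D(b) = (b + 2*b) + 4 = 3*b + 4 = 4 + 3*b)
C = 3*√6 (C = √(58 + (3 - 1*7)) = √(58 + (3 - 7)) = √(58 - 4) = √54 = 3*√6 ≈ 7.3485)
D(11) + 94*C = (4 + 3*11) + 94*(3*√6) = (4 + 33) + 282*√6 = 37 + 282*√6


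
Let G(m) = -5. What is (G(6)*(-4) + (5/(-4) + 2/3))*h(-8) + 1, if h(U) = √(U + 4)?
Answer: 1 + 233*I/6 ≈ 1.0 + 38.833*I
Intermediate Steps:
h(U) = √(4 + U)
(G(6)*(-4) + (5/(-4) + 2/3))*h(-8) + 1 = (-5*(-4) + (5/(-4) + 2/3))*√(4 - 8) + 1 = (20 + (5*(-¼) + 2*(⅓)))*√(-4) + 1 = (20 + (-5/4 + ⅔))*(2*I) + 1 = (20 - 7/12)*(2*I) + 1 = 233*(2*I)/12 + 1 = 233*I/6 + 1 = 1 + 233*I/6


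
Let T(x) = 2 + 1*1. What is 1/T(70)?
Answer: ⅓ ≈ 0.33333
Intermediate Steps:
T(x) = 3 (T(x) = 2 + 1 = 3)
1/T(70) = 1/3 = ⅓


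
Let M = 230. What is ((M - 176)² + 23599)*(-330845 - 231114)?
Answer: -14900342885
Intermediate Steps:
((M - 176)² + 23599)*(-330845 - 231114) = ((230 - 176)² + 23599)*(-330845 - 231114) = (54² + 23599)*(-561959) = (2916 + 23599)*(-561959) = 26515*(-561959) = -14900342885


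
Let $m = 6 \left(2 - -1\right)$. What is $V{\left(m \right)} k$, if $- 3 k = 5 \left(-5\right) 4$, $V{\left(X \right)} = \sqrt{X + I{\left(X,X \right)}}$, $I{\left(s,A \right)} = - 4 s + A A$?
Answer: $100 \sqrt{30} \approx 547.72$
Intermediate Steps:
$m = 18$ ($m = 6 \left(2 + 1\right) = 6 \cdot 3 = 18$)
$I{\left(s,A \right)} = A^{2} - 4 s$ ($I{\left(s,A \right)} = - 4 s + A^{2} = A^{2} - 4 s$)
$V{\left(X \right)} = \sqrt{X^{2} - 3 X}$ ($V{\left(X \right)} = \sqrt{X + \left(X^{2} - 4 X\right)} = \sqrt{X^{2} - 3 X}$)
$k = \frac{100}{3}$ ($k = - \frac{5 \left(-5\right) 4}{3} = - \frac{\left(-25\right) 4}{3} = \left(- \frac{1}{3}\right) \left(-100\right) = \frac{100}{3} \approx 33.333$)
$V{\left(m \right)} k = \sqrt{18 \left(-3 + 18\right)} \frac{100}{3} = \sqrt{18 \cdot 15} \cdot \frac{100}{3} = \sqrt{270} \cdot \frac{100}{3} = 3 \sqrt{30} \cdot \frac{100}{3} = 100 \sqrt{30}$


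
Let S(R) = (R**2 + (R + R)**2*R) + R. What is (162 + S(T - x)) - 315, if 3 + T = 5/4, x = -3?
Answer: -1139/8 ≈ -142.38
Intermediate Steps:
T = -7/4 (T = -3 + 5/4 = -7/4 ≈ -1.7500)
S(R) = R + R**2 + 4*R**3 (S(R) = (R**2 + (2*R)**2*R) + R = (R**2 + (4*R**2)*R) + R = (R**2 + 4*R**3) + R = R + R**2 + 4*R**3)
(162 + S(T - x)) - 315 = (162 + (-7/4 - 1*(-3))*(1 + (-7/4 - 1*(-3)) + 4*(-7/4 - 1*(-3))**2)) - 315 = (162 + (-7/4 + 3)*(1 + (-7/4 + 3) + 4*(-7/4 + 3)**2)) - 315 = (162 + 5*(1 + 5/4 + 4*(5/4)**2)/4) - 315 = (162 + 5*(1 + 5/4 + 4*(25/16))/4) - 315 = (162 + 5*(1 + 5/4 + 25/4)/4) - 315 = (162 + (5/4)*(17/2)) - 315 = (162 + 85/8) - 315 = 1381/8 - 315 = -1139/8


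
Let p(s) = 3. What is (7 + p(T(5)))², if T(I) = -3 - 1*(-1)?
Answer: 100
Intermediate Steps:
T(I) = -2 (T(I) = -3 + 1 = -2)
(7 + p(T(5)))² = (7 + 3)² = 10² = 100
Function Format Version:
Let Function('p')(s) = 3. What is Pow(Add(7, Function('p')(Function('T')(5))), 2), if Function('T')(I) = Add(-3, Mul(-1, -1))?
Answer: 100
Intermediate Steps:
Function('T')(I) = -2 (Function('T')(I) = Add(-3, 1) = -2)
Pow(Add(7, Function('p')(Function('T')(5))), 2) = Pow(Add(7, 3), 2) = Pow(10, 2) = 100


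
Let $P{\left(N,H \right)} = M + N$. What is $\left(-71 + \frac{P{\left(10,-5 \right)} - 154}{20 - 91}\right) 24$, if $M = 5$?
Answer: $- \frac{117648}{71} \approx -1657.0$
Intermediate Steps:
$P{\left(N,H \right)} = 5 + N$
$\left(-71 + \frac{P{\left(10,-5 \right)} - 154}{20 - 91}\right) 24 = \left(-71 + \frac{\left(5 + 10\right) - 154}{20 - 91}\right) 24 = \left(-71 + \frac{15 - 154}{-71}\right) 24 = \left(-71 - - \frac{139}{71}\right) 24 = \left(-71 + \frac{139}{71}\right) 24 = \left(- \frac{4902}{71}\right) 24 = - \frac{117648}{71}$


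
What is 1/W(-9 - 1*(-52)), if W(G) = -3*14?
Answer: -1/42 ≈ -0.023810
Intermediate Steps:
W(G) = -42 (W(G) = -1*42 = -42)
1/W(-9 - 1*(-52)) = 1/(-42) = -1/42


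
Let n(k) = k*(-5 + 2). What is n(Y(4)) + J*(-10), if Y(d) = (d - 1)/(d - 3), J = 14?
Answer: -149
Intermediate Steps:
Y(d) = (-1 + d)/(-3 + d)
n(k) = -3*k (n(k) = k*(-3) = -3*k)
n(Y(4)) + J*(-10) = -3*(-1 + 4)/(-3 + 4) + 14*(-10) = -3*3/1 - 140 = -3*3 - 140 = -9 - 140 = -149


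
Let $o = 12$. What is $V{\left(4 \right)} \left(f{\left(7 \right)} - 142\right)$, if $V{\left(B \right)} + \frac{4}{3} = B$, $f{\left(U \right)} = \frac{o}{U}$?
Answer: $- \frac{7856}{21} \approx -374.1$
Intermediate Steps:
$f{\left(U \right)} = \frac{12}{U}$
$V{\left(B \right)} = - \frac{4}{3} + B$
$V{\left(4 \right)} \left(f{\left(7 \right)} - 142\right) = \left(- \frac{4}{3} + 4\right) \left(\frac{12}{7} - 142\right) = \frac{8 \left(12 \cdot \frac{1}{7} - 142\right)}{3} = \frac{8 \left(\frac{12}{7} - 142\right)}{3} = \frac{8}{3} \left(- \frac{982}{7}\right) = - \frac{7856}{21}$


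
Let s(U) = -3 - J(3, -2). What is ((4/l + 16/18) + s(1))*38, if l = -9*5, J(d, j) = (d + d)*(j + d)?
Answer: -1558/5 ≈ -311.60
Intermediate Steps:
J(d, j) = 2*d*(d + j) (J(d, j) = (2*d)*(d + j) = 2*d*(d + j))
l = -45
s(U) = -9 (s(U) = -3 - 2*3*(3 - 2) = -3 - 2*3 = -3 - 1*6 = -3 - 6 = -9)
((4/l + 16/18) + s(1))*38 = ((4/(-45) + 16/18) - 9)*38 = ((4*(-1/45) + 16*(1/18)) - 9)*38 = ((-4/45 + 8/9) - 9)*38 = (⅘ - 9)*38 = -41/5*38 = -1558/5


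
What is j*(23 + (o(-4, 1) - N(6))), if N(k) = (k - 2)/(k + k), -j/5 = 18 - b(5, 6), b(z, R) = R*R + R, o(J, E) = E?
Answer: 2840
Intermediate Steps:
b(z, R) = R + R² (b(z, R) = R² + R = R + R²)
j = 120 (j = -5*(18 - 6*(1 + 6)) = -5*(18 - 6*7) = -5*(18 - 1*42) = -5*(18 - 42) = -5*(-24) = 120)
N(k) = (-2 + k)/(2*k) (N(k) = (-2 + k)/((2*k)) = (-2 + k)*(1/(2*k)) = (-2 + k)/(2*k))
j*(23 + (o(-4, 1) - N(6))) = 120*(23 + (1 - (-2 + 6)/(2*6))) = 120*(23 + (1 - 4/(2*6))) = 120*(23 + (1 - 1*⅓)) = 120*(23 + (1 - ⅓)) = 120*(23 + ⅔) = 120*(71/3) = 2840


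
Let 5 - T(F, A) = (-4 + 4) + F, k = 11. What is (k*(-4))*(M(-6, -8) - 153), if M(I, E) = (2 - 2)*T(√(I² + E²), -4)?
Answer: 6732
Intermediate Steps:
T(F, A) = 5 - F (T(F, A) = 5 - ((-4 + 4) + F) = 5 - (0 + F) = 5 - F)
M(I, E) = 0 (M(I, E) = (2 - 2)*(5 - √(I² + E²)) = 0*(5 - √(E² + I²)) = 0)
(k*(-4))*(M(-6, -8) - 153) = (11*(-4))*(0 - 153) = -44*(-153) = 6732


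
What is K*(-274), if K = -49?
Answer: 13426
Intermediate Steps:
K*(-274) = -49*(-274) = 13426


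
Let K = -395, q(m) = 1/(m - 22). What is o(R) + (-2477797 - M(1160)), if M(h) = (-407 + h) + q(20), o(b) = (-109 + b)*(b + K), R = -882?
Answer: -2426085/2 ≈ -1.2130e+6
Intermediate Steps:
q(m) = 1/(-22 + m)
o(b) = (-395 + b)*(-109 + b) (o(b) = (-109 + b)*(b - 395) = (-109 + b)*(-395 + b) = (-395 + b)*(-109 + b))
M(h) = -815/2 + h (M(h) = (-407 + h) + 1/(-22 + 20) = (-407 + h) + 1/(-2) = (-407 + h) - ½ = -815/2 + h)
o(R) + (-2477797 - M(1160)) = (43055 + (-882)² - 504*(-882)) + (-2477797 - (-815/2 + 1160)) = (43055 + 777924 + 444528) + (-2477797 - 1*1505/2) = 1265507 + (-2477797 - 1505/2) = 1265507 - 4957099/2 = -2426085/2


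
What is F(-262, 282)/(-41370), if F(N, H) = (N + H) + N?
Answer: 121/20685 ≈ 0.0058497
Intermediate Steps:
F(N, H) = H + 2*N (F(N, H) = (H + N) + N = H + 2*N)
F(-262, 282)/(-41370) = (282 + 2*(-262))/(-41370) = (282 - 524)*(-1/41370) = -242*(-1/41370) = 121/20685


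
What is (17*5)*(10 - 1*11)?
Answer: -85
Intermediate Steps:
(17*5)*(10 - 1*11) = 85*(10 - 11) = 85*(-1) = -85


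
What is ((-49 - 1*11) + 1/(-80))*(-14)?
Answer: 33607/40 ≈ 840.17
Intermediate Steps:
((-49 - 1*11) + 1/(-80))*(-14) = ((-49 - 11) - 1/80)*(-14) = (-60 - 1/80)*(-14) = -4801/80*(-14) = 33607/40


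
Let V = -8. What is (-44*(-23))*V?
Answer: -8096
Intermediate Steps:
(-44*(-23))*V = -44*(-23)*(-8) = 1012*(-8) = -8096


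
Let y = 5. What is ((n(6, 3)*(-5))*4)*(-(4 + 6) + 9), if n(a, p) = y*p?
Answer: 300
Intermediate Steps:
n(a, p) = 5*p
((n(6, 3)*(-5))*4)*(-(4 + 6) + 9) = (((5*3)*(-5))*4)*(-(4 + 6) + 9) = ((15*(-5))*4)*(-1*10 + 9) = (-75*4)*(-10 + 9) = -300*(-1) = 300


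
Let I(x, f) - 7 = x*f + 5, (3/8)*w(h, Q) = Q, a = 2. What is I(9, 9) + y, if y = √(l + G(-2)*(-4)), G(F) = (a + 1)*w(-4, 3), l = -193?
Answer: 93 + 17*I ≈ 93.0 + 17.0*I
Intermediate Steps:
w(h, Q) = 8*Q/3
G(F) = 24 (G(F) = (2 + 1)*((8/3)*3) = 3*8 = 24)
I(x, f) = 12 + f*x (I(x, f) = 7 + (x*f + 5) = 7 + (f*x + 5) = 7 + (5 + f*x) = 12 + f*x)
y = 17*I (y = √(-193 + 24*(-4)) = √(-193 - 96) = √(-289) = 17*I ≈ 17.0*I)
I(9, 9) + y = (12 + 9*9) + 17*I = (12 + 81) + 17*I = 93 + 17*I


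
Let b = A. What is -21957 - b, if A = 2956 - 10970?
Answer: -13943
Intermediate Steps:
A = -8014
b = -8014
-21957 - b = -21957 - 1*(-8014) = -21957 + 8014 = -13943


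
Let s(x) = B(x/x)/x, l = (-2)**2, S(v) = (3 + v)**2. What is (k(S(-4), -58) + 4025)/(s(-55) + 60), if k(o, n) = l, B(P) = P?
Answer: 221595/3299 ≈ 67.170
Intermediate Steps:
l = 4
k(o, n) = 4
s(x) = 1/x (s(x) = (x/x)/x = 1/x)
(k(S(-4), -58) + 4025)/(s(-55) + 60) = (4 + 4025)/(1/(-55) + 60) = 4029/(-1/55 + 60) = 4029/(3299/55) = 4029*(55/3299) = 221595/3299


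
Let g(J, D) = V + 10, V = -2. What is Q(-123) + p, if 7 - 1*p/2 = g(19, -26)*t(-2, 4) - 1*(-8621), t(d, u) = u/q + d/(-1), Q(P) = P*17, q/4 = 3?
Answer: -58069/3 ≈ -19356.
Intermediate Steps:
q = 12 (q = 4*3 = 12)
g(J, D) = 8 (g(J, D) = -2 + 10 = 8)
Q(P) = 17*P
t(d, u) = -d + u/12 (t(d, u) = u/12 + d/(-1) = u*(1/12) + d*(-1) = u/12 - d = -d + u/12)
p = -51796/3 (p = 14 - 2*(8*(-1*(-2) + (1/12)*4) - 1*(-8621)) = 14 - 2*(8*(2 + ⅓) + 8621) = 14 - 2*(8*(7/3) + 8621) = 14 - 2*(56/3 + 8621) = 14 - 2*25919/3 = 14 - 51838/3 = -51796/3 ≈ -17265.)
Q(-123) + p = 17*(-123) - 51796/3 = -2091 - 51796/3 = -58069/3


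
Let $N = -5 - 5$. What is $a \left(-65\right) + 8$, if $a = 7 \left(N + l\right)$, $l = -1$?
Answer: $5013$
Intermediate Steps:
$N = -10$
$a = -77$ ($a = 7 \left(-10 - 1\right) = 7 \left(-11\right) = -77$)
$a \left(-65\right) + 8 = \left(-77\right) \left(-65\right) + 8 = 5005 + 8 = 5013$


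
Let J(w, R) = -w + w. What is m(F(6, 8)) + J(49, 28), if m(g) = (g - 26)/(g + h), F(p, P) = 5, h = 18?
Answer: -21/23 ≈ -0.91304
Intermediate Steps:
J(w, R) = 0
m(g) = (-26 + g)/(18 + g) (m(g) = (g - 26)/(g + 18) = (-26 + g)/(18 + g))
m(F(6, 8)) + J(49, 28) = (-26 + 5)/(18 + 5) + 0 = -21/23 + 0 = -21/23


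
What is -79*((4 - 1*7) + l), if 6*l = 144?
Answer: -1659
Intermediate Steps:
l = 24 (l = (⅙)*144 = 24)
-79*((4 - 1*7) + l) = -79*((4 - 1*7) + 24) = -79*((4 - 7) + 24) = -79*(-3 + 24) = -79*21 = -1659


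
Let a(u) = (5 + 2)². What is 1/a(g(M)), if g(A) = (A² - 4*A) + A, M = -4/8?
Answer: 1/49 ≈ 0.020408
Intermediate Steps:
M = -½ (M = -4*⅛ = -½ ≈ -0.50000)
g(A) = A² - 3*A
a(u) = 49 (a(u) = 7² = 49)
1/a(g(M)) = 1/49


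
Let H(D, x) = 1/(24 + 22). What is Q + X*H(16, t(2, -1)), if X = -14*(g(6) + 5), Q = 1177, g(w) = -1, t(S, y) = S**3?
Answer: 27043/23 ≈ 1175.8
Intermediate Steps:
H(D, x) = 1/46
X = -56 (X = -14*(-1 + 5) = -14*4 = -56)
Q + X*H(16, t(2, -1)) = 1177 - 56*1/46 = 1177 - 28/23 = 27043/23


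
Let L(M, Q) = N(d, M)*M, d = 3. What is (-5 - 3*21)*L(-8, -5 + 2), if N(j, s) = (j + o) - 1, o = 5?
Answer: 3808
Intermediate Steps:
N(j, s) = 4 + j (N(j, s) = (j + 5) - 1 = (5 + j) - 1 = 4 + j)
L(M, Q) = 7*M (L(M, Q) = (4 + 3)*M = 7*M)
(-5 - 3*21)*L(-8, -5 + 2) = (-5 - 3*21)*(7*(-8)) = (-5 - 63)*(-56) = -68*(-56) = 3808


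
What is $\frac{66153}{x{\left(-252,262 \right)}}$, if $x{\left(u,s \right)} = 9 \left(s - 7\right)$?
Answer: $\frac{22051}{765} \approx 28.825$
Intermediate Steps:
$x{\left(u,s \right)} = -63 + 9 s$ ($x{\left(u,s \right)} = 9 \left(-7 + s\right) = -63 + 9 s$)
$\frac{66153}{x{\left(-252,262 \right)}} = \frac{66153}{-63 + 9 \cdot 262} = \frac{66153}{-63 + 2358} = \frac{66153}{2295} = 66153 \cdot \frac{1}{2295} = \frac{22051}{765}$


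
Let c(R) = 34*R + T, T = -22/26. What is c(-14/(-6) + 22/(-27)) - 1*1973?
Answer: -674698/351 ≈ -1922.2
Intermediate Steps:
T = -11/13 (T = -22*1/26 = -11/13 ≈ -0.84615)
c(R) = -11/13 + 34*R (c(R) = 34*R - 11/13 = -11/13 + 34*R)
c(-14/(-6) + 22/(-27)) - 1*1973 = (-11/13 + 34*(-14/(-6) + 22/(-27))) - 1*1973 = (-11/13 + 34*(-14*(-⅙) + 22*(-1/27))) - 1973 = (-11/13 + 34*(7/3 - 22/27)) - 1973 = (-11/13 + 34*(41/27)) - 1973 = (-11/13 + 1394/27) - 1973 = 17825/351 - 1973 = -674698/351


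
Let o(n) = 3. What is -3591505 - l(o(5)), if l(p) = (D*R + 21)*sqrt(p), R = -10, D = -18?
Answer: -3591505 - 201*sqrt(3) ≈ -3.5919e+6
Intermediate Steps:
l(p) = 201*sqrt(p) (l(p) = (-18*(-10) + 21)*sqrt(p) = (180 + 21)*sqrt(p) = 201*sqrt(p))
-3591505 - l(o(5)) = -3591505 - 201*sqrt(3)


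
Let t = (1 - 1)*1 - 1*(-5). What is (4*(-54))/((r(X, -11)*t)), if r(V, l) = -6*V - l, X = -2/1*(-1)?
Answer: 216/5 ≈ 43.200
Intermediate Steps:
X = 2 (X = -2*1*(-1) = -2*(-1) = 2)
r(V, l) = -l - 6*V
t = 5 (t = 0*1 + 5 = 0 + 5 = 5)
(4*(-54))/((r(X, -11)*t)) = (4*(-54))/(((-1*(-11) - 6*2)*5)) = -216*1/(5*(11 - 12)) = -216/((-1*5)) = -216/(-5) = -216*(-⅕) = 216/5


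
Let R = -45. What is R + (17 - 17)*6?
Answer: -45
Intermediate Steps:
R + (17 - 17)*6 = -45 + (17 - 17)*6 = -45 + 0*6 = -45 + 0 = -45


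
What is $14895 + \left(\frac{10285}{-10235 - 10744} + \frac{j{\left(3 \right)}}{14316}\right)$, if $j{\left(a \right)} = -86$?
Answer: $\frac{745557700421}{50055894} \approx 14895.0$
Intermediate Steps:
$14895 + \left(\frac{10285}{-10235 - 10744} + \frac{j{\left(3 \right)}}{14316}\right) = 14895 + \left(\frac{10285}{-10235 - 10744} - \frac{86}{14316}\right) = 14895 + \left(\frac{10285}{-10235 - 10744} - \frac{43}{7158}\right) = 14895 + \left(\frac{10285}{-20979} - \frac{43}{7158}\right) = 14895 + \left(10285 \left(- \frac{1}{20979}\right) - \frac{43}{7158}\right) = 14895 - \frac{24840709}{50055894} = \frac{745557700421}{50055894}$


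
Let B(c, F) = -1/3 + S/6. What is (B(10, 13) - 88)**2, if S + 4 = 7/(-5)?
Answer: 7166329/900 ≈ 7962.6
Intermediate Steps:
S = -27/5 (S = -4 + 7/(-5) = -4 + 7*(-1/5) = -4 - 7/5 = -27/5 ≈ -5.4000)
B(c, F) = -37/30 (B(c, F) = -1/3 - 27/5/6 = -1*1/3 - 27/5*1/6 = -1/3 - 9/10 = -37/30)
(B(10, 13) - 88)**2 = (-37/30 - 88)**2 = (-2677/30)**2 = 7166329/900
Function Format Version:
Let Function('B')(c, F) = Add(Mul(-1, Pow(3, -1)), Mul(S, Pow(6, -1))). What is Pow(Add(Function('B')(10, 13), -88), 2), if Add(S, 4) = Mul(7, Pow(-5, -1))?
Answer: Rational(7166329, 900) ≈ 7962.6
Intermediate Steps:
S = Rational(-27, 5) (S = Add(-4, Mul(7, Pow(-5, -1))) = Add(-4, Mul(7, Rational(-1, 5))) = Add(-4, Rational(-7, 5)) = Rational(-27, 5) ≈ -5.4000)
Function('B')(c, F) = Rational(-37, 30) (Function('B')(c, F) = Add(Mul(-1, Pow(3, -1)), Mul(Rational(-27, 5), Pow(6, -1))) = Add(Mul(-1, Rational(1, 3)), Mul(Rational(-27, 5), Rational(1, 6))) = Add(Rational(-1, 3), Rational(-9, 10)) = Rational(-37, 30))
Pow(Add(Function('B')(10, 13), -88), 2) = Pow(Add(Rational(-37, 30), -88), 2) = Pow(Rational(-2677, 30), 2) = Rational(7166329, 900)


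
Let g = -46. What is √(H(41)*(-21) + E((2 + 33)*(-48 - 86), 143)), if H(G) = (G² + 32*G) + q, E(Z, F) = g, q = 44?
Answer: I*√63823 ≈ 252.63*I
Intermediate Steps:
E(Z, F) = -46
H(G) = 44 + G² + 32*G (H(G) = (G² + 32*G) + 44 = 44 + G² + 32*G)
√(H(41)*(-21) + E((2 + 33)*(-48 - 86), 143)) = √((44 + 41² + 32*41)*(-21) - 46) = √((44 + 1681 + 1312)*(-21) - 46) = √(3037*(-21) - 46) = √(-63777 - 46) = √(-63823) = I*√63823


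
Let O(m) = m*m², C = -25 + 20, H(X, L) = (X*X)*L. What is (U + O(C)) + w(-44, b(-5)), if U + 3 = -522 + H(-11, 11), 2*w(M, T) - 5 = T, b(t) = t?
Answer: 681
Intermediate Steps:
w(M, T) = 5/2 + T/2
H(X, L) = L*X² (H(X, L) = X²*L = L*X²)
C = -5
U = 806 (U = -3 + (-522 + 11*(-11)²) = -3 + (-522 + 11*121) = -3 + (-522 + 1331) = -3 + 809 = 806)
O(m) = m³
(U + O(C)) + w(-44, b(-5)) = (806 + (-5)³) + (5/2 + (½)*(-5)) = (806 - 125) + (5/2 - 5/2) = 681 + 0 = 681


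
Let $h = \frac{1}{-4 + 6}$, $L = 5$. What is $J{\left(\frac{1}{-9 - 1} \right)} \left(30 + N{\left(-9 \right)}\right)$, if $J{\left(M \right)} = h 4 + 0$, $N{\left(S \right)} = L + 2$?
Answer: $74$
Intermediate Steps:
$h = \frac{1}{2} \approx 0.5$
$N{\left(S \right)} = 7$ ($N{\left(S \right)} = 5 + 2 = 7$)
$J{\left(M \right)} = 2$ ($J{\left(M \right)} = \frac{1}{2} \cdot 4 + 0 = 2 + 0 = 2$)
$J{\left(\frac{1}{-9 - 1} \right)} \left(30 + N{\left(-9 \right)}\right) = 2 \left(30 + 7\right) = 2 \cdot 37 = 74$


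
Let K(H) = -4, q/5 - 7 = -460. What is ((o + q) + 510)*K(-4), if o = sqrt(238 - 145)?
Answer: 7020 - 4*sqrt(93) ≈ 6981.4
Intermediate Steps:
q = -2265 (q = 35 + 5*(-460) = 35 - 2300 = -2265)
o = sqrt(93) ≈ 9.6436
((o + q) + 510)*K(-4) = ((sqrt(93) - 2265) + 510)*(-4) = ((-2265 + sqrt(93)) + 510)*(-4) = (-1755 + sqrt(93))*(-4) = 7020 - 4*sqrt(93)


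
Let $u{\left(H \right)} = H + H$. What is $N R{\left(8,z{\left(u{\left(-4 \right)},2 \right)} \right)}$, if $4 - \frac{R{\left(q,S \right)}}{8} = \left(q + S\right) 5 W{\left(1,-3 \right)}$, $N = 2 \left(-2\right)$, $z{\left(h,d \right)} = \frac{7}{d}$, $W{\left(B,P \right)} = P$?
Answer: $-5648$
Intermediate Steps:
$u{\left(H \right)} = 2 H$
$N = -4$
$R{\left(q,S \right)} = 32 + 120 S + 120 q$ ($R{\left(q,S \right)} = 32 - 8 \left(q + S\right) 5 \left(-3\right) = 32 - 8 \left(S + q\right) 5 \left(-3\right) = 32 - 8 \left(5 S + 5 q\right) \left(-3\right) = 32 - 8 \left(- 15 S - 15 q\right) = 32 + \left(120 S + 120 q\right) = 32 + 120 S + 120 q$)
$N R{\left(8,z{\left(u{\left(-4 \right)},2 \right)} \right)} = - 4 \left(32 + 120 \cdot \frac{7}{2} + 120 \cdot 8\right) = - 4 \left(32 + 120 \cdot 7 \cdot \frac{1}{2} + 960\right) = - 4 \left(32 + 120 \cdot \frac{7}{2} + 960\right) = - 4 \left(32 + 420 + 960\right) = \left(-4\right) 1412 = -5648$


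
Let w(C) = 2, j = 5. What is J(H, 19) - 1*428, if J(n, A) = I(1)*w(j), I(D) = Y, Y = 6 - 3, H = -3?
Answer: -422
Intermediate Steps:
Y = 3
I(D) = 3
J(n, A) = 6 (J(n, A) = 3*2 = 6)
J(H, 19) - 1*428 = 6 - 1*428 = 6 - 428 = -422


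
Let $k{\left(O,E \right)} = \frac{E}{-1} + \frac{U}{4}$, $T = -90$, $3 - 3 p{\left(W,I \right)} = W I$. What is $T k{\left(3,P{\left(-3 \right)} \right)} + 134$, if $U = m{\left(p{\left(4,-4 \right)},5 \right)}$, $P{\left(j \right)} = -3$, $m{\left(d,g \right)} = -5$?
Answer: $- \frac{47}{2} \approx -23.5$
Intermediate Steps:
$p{\left(W,I \right)} = 1 - \frac{I W}{3}$ ($p{\left(W,I \right)} = 1 - \frac{W I}{3} = 1 - \frac{I W}{3}$)
$U = -5$
$k{\left(O,E \right)} = - \frac{5}{4} - E$ ($k{\left(O,E \right)} = \frac{E}{-1} - \frac{5}{4} = E \left(-1\right) - \frac{5}{4} = - E - \frac{5}{4} = - \frac{5}{4} - E$)
$T k{\left(3,P{\left(-3 \right)} \right)} + 134 = - 90 \left(- \frac{5}{4} - -3\right) + 134 = - 90 \left(- \frac{5}{4} + 3\right) + 134 = \left(-90\right) \frac{7}{4} + 134 = - \frac{315}{2} + 134 = - \frac{47}{2}$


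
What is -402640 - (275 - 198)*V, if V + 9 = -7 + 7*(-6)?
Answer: -398174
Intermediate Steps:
V = -58 (V = -9 + (-7 + 7*(-6)) = -9 + (-7 - 42) = -9 - 49 = -58)
-402640 - (275 - 198)*V = -402640 - (275 - 198)*(-58) = -402640 - 77*(-58) = -402640 - 1*(-4466) = -402640 + 4466 = -398174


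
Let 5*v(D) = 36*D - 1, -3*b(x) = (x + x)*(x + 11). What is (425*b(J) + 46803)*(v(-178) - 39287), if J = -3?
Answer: -10873046932/5 ≈ -2.1746e+9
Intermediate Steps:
b(x) = -2*x*(11 + x)/3 (b(x) = -(x + x)*(x + 11)/3 = -2*x*(11 + x)/3)
v(D) = -⅕ + 36*D/5 (v(D) = (36*D - 1)/5 = (-1 + 36*D)/5 = -⅕ + 36*D/5)
(425*b(J) + 46803)*(v(-178) - 39287) = (425*(-⅔*(-3)*(11 - 3)) + 46803)*((-⅕ + (36/5)*(-178)) - 39287) = (425*(-⅔*(-3)*8) + 46803)*((-⅕ - 6408/5) - 39287) = (425*16 + 46803)*(-6409/5 - 39287) = (6800 + 46803)*(-202844/5) = 53603*(-202844/5) = -10873046932/5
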